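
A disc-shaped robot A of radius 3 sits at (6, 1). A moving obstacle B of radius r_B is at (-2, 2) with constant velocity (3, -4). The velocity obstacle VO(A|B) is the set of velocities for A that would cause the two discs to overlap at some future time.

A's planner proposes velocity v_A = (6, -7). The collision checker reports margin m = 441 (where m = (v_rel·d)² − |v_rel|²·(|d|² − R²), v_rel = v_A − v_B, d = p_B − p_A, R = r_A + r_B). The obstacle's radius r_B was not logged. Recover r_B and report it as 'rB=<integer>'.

m = 441
d = (-8, 1);  v_rel = (3, -3),  |v_rel|² = 18
v_rel×d = (3)·(1) − (-3)·(-8) = -21
since m = R²·18 − (-21)²:  R² = (441 + 441) / 18 = 49
R = √49 = 7  ⇒  r_B = 7 − 3 = 4

rB=4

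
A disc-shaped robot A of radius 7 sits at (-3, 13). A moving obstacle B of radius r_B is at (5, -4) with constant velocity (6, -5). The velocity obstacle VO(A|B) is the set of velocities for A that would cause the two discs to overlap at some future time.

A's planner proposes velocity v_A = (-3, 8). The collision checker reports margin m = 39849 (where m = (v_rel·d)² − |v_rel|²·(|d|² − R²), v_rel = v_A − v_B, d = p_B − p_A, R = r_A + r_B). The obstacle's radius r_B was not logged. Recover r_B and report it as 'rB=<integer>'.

m = 39849
d = (8, -17);  v_rel = (-9, 13),  |v_rel|² = 250
v_rel×d = (-9)·(-17) − (13)·(8) = 49
since m = R²·250 − 49²:  R² = (2401 + 39849) / 250 = 169
R = √169 = 13  ⇒  r_B = 13 − 7 = 6

rB=6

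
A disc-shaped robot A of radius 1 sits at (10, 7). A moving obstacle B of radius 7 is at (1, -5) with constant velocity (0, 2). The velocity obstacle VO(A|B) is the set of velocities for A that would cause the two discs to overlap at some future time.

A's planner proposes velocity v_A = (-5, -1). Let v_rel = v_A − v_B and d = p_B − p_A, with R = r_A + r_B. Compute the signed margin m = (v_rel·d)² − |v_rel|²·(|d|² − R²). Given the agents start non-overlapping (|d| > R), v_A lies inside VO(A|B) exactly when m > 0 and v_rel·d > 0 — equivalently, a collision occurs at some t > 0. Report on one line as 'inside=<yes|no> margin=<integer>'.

d = (-9, -12),  |d|² = 225;  R = 1+7 = 8,  c = 225−8² = 161
v_rel = (-5, -3),  |v_rel|² = 34;  v_rel·d = (-5)·(-9) + (-3)·(-12) = 81
34·t² − 162·t + 161 = 0  ⇒  m = 81² − 34·161 = 1087
m = 1087 > 0,  v_rel·d = 81 > 0  ⇒  inside

inside=yes margin=1087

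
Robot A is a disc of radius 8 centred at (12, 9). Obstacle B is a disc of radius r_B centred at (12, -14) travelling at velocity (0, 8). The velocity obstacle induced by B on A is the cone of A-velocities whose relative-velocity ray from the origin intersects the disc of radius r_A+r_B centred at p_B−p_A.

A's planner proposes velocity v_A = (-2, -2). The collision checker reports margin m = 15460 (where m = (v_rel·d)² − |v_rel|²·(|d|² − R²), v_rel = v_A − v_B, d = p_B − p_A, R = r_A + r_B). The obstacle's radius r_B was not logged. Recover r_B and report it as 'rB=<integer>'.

m = 15460
d = (0, -23);  v_rel = (-2, -10),  |v_rel|² = 104
v_rel×d = (-2)·(-23) − (-10)·(0) = 46
since m = R²·104 − 46²:  R² = (2116 + 15460) / 104 = 169
R = √169 = 13  ⇒  r_B = 13 − 8 = 5

rB=5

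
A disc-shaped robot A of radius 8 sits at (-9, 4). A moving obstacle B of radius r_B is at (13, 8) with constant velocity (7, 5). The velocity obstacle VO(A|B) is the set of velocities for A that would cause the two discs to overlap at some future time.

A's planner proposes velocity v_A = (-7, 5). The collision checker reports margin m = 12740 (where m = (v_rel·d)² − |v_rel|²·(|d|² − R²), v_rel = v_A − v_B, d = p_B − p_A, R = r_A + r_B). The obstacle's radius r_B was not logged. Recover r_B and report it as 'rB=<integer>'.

m = 12740
d = (22, 4);  v_rel = (-14, 0),  |v_rel|² = 196
v_rel×d = (-14)·(4) − (0)·(22) = -56
since m = R²·196 − (-56)²:  R² = (3136 + 12740) / 196 = 81
R = √81 = 9  ⇒  r_B = 9 − 8 = 1

rB=1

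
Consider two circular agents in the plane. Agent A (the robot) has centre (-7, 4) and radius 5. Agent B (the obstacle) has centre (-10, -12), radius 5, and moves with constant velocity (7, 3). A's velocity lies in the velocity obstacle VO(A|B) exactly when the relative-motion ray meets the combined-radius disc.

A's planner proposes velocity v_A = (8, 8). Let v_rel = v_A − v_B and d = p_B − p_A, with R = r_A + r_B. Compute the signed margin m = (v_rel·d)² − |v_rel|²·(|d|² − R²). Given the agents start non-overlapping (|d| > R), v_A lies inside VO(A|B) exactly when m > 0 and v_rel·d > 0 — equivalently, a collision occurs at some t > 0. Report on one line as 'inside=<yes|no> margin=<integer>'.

d = (-3, -16),  |d|² = 265;  R = 5+5 = 10,  c = 265−10² = 165
v_rel = (1, 5),  |v_rel|² = 26;  v_rel·d = (1)·(-3) + (5)·(-16) = -83
26·t² + 166·t + 165 = 0  ⇒  m = (-83)² − 26·165 = 2599
m = 2599 > 0,  v_rel·d = -83 < 0  ⇒  outside

inside=no margin=2599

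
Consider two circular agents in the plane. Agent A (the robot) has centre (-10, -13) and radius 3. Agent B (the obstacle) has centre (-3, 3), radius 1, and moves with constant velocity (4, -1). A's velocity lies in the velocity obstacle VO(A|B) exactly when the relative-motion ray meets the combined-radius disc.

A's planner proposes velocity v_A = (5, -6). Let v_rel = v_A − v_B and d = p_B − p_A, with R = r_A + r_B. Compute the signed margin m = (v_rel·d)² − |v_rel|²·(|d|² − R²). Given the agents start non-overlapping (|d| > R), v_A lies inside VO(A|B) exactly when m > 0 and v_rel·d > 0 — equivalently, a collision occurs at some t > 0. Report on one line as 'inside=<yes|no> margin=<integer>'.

d = (7, 16),  |d|² = 305;  R = 3+1 = 4,  c = 305−4² = 289
v_rel = (1, -5),  |v_rel|² = 26;  v_rel·d = (1)·(7) + (-5)·(16) = -73
26·t² + 146·t + 289 = 0  ⇒  m = (-73)² − 26·289 = -2185
m = -2185 < 0,  v_rel·d = -73 < 0  ⇒  outside

inside=no margin=-2185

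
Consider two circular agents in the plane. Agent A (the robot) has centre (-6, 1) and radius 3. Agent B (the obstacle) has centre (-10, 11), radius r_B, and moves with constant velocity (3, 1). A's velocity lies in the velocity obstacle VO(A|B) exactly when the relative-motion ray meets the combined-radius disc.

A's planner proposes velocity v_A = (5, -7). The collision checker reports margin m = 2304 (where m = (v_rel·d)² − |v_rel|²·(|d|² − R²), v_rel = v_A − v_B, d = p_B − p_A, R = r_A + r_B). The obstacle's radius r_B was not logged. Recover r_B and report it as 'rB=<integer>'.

m = 2304
d = (-4, 10);  v_rel = (2, -8),  |v_rel|² = 68
v_rel×d = (2)·(10) − (-8)·(-4) = -12
since m = R²·68 − (-12)²:  R² = (144 + 2304) / 68 = 36
R = √36 = 6  ⇒  r_B = 6 − 3 = 3

rB=3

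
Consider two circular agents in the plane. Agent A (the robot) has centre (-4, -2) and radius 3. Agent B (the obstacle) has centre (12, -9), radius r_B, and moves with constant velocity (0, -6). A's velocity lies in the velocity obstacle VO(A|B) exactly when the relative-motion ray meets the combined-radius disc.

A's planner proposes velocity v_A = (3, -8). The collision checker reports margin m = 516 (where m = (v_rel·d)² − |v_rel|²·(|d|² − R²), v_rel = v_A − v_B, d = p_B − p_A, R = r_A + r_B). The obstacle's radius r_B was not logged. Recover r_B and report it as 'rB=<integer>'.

m = 516
d = (16, -7);  v_rel = (3, -2),  |v_rel|² = 13
v_rel×d = (3)·(-7) − (-2)·(16) = 11
since m = R²·13 − 11²:  R² = (121 + 516) / 13 = 49
R = √49 = 7  ⇒  r_B = 7 − 3 = 4

rB=4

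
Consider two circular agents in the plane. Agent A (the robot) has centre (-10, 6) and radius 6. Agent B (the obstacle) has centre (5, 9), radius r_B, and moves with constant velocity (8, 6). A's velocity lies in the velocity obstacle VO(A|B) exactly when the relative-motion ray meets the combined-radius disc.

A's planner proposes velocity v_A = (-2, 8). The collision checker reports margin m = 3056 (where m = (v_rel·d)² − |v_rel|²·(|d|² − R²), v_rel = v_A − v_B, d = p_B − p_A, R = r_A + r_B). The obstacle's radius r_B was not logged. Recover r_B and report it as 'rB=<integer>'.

m = 3056
d = (15, 3);  v_rel = (-10, 2),  |v_rel|² = 104
v_rel×d = (-10)·(3) − (2)·(15) = -60
since m = R²·104 − (-60)²:  R² = (3600 + 3056) / 104 = 64
R = √64 = 8  ⇒  r_B = 8 − 6 = 2

rB=2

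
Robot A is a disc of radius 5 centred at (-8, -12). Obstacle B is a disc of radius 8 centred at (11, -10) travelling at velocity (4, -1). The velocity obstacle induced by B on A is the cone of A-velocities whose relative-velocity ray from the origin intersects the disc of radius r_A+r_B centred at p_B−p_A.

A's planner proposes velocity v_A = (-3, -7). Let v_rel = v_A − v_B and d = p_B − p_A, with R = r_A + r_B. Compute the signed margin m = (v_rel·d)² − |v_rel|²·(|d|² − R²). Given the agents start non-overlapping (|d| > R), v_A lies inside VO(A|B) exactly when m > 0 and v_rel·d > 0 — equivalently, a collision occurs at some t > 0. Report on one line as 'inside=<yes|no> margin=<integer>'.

d = (19, 2),  |d|² = 365;  R = 5+8 = 13,  c = 365−13² = 196
v_rel = (-7, -6),  |v_rel|² = 85;  v_rel·d = (-7)·(19) + (-6)·(2) = -145
85·t² + 290·t + 196 = 0  ⇒  m = (-145)² − 85·196 = 4365
m = 4365 > 0,  v_rel·d = -145 < 0  ⇒  outside

inside=no margin=4365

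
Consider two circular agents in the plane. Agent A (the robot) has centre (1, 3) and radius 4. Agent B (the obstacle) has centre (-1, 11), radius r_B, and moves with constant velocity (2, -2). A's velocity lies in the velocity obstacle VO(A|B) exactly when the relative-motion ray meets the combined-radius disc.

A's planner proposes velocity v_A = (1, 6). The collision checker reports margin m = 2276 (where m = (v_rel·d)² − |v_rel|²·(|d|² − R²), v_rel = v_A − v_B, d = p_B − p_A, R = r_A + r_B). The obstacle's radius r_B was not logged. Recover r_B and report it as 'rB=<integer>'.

m = 2276
d = (-2, 8);  v_rel = (-1, 8),  |v_rel|² = 65
v_rel×d = (-1)·(8) − (8)·(-2) = 8
since m = R²·65 − 8²:  R² = (64 + 2276) / 65 = 36
R = √36 = 6  ⇒  r_B = 6 − 4 = 2

rB=2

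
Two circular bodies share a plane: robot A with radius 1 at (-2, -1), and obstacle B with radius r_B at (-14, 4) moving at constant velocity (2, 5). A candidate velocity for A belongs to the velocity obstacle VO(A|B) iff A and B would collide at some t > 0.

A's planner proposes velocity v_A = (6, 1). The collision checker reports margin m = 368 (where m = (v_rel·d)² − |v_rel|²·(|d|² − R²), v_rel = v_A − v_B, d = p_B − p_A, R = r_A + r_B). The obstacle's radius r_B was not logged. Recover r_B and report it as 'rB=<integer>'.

m = 368
d = (-12, 5);  v_rel = (4, -4),  |v_rel|² = 32
v_rel×d = (4)·(5) − (-4)·(-12) = -28
since m = R²·32 − (-28)²:  R² = (784 + 368) / 32 = 36
R = √36 = 6  ⇒  r_B = 6 − 1 = 5

rB=5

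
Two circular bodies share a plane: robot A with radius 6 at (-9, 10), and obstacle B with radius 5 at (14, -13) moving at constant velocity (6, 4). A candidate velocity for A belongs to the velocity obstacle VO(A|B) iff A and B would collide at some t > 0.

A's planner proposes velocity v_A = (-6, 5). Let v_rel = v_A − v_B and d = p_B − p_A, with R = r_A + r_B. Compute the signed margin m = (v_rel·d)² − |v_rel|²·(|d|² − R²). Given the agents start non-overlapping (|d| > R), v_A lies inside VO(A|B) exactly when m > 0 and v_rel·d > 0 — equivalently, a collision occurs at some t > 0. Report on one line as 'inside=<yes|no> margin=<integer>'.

d = (23, -23),  |d|² = 1058;  R = 6+5 = 11,  c = 1058−11² = 937
v_rel = (-12, 1),  |v_rel|² = 145;  v_rel·d = (-12)·(23) + (1)·(-23) = -299
145·t² + 598·t + 937 = 0  ⇒  m = (-299)² − 145·937 = -46464
m = -46464 < 0,  v_rel·d = -299 < 0  ⇒  outside

inside=no margin=-46464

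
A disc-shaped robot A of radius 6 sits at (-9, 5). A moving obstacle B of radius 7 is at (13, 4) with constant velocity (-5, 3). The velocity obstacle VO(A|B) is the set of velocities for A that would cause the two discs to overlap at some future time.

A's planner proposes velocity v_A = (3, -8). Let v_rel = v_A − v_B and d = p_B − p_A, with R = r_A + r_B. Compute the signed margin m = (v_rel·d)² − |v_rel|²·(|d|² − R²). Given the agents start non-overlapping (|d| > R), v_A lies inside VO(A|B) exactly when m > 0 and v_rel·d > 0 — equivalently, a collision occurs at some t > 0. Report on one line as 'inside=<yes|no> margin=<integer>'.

d = (22, -1),  |d|² = 485;  R = 6+7 = 13,  c = 485−13² = 316
v_rel = (8, -11),  |v_rel|² = 185;  v_rel·d = (8)·(22) + (-11)·(-1) = 187
185·t² − 374·t + 316 = 0  ⇒  m = 187² − 185·316 = -23491
m = -23491 < 0,  v_rel·d = 187 > 0  ⇒  outside

inside=no margin=-23491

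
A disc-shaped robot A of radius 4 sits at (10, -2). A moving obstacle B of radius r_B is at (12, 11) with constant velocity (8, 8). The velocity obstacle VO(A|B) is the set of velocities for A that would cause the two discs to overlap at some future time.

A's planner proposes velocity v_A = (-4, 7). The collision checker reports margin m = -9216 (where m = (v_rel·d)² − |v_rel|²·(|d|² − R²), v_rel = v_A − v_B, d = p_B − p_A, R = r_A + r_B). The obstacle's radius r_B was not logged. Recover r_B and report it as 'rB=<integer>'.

m = -9216
d = (2, 13);  v_rel = (-12, -1),  |v_rel|² = 145
v_rel×d = (-12)·(13) − (-1)·(2) = -154
since m = R²·145 − (-154)²:  R² = (23716 + -9216) / 145 = 100
R = √100 = 10  ⇒  r_B = 10 − 4 = 6

rB=6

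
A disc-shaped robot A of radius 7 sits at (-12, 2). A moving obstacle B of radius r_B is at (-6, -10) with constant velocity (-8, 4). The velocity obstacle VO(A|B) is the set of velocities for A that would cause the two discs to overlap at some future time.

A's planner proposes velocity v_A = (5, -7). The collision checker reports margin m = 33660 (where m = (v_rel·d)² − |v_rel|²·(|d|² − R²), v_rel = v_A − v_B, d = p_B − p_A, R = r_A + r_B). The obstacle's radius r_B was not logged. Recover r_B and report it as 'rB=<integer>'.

m = 33660
d = (6, -12);  v_rel = (13, -11),  |v_rel|² = 290
v_rel×d = (13)·(-12) − (-11)·(6) = -90
since m = R²·290 − (-90)²:  R² = (8100 + 33660) / 290 = 144
R = √144 = 12  ⇒  r_B = 12 − 7 = 5

rB=5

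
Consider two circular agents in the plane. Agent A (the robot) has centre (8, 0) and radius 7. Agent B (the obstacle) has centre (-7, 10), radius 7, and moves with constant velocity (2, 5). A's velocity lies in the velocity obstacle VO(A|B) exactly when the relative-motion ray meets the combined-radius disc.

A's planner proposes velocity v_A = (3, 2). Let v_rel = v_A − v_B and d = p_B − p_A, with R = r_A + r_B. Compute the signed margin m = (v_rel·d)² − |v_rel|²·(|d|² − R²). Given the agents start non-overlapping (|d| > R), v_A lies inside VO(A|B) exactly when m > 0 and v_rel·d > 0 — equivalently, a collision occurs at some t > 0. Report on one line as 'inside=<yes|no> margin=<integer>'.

d = (-15, 10),  |d|² = 325;  R = 7+7 = 14,  c = 325−14² = 129
v_rel = (1, -3),  |v_rel|² = 10;  v_rel·d = (1)·(-15) + (-3)·(10) = -45
10·t² + 90·t + 129 = 0  ⇒  m = (-45)² − 10·129 = 735
m = 735 > 0,  v_rel·d = -45 < 0  ⇒  outside

inside=no margin=735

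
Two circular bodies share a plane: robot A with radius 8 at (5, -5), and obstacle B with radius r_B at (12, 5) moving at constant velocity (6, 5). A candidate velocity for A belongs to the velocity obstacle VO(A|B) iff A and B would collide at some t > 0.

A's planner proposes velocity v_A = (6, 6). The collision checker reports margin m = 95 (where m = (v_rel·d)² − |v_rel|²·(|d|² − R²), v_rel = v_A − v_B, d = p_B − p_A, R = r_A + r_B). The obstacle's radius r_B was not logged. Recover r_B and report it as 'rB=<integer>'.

m = 95
d = (7, 10);  v_rel = (0, 1),  |v_rel|² = 1
v_rel×d = (0)·(10) − (1)·(7) = -7
since m = R²·1 − (-7)²:  R² = (49 + 95) / 1 = 144
R = √144 = 12  ⇒  r_B = 12 − 8 = 4

rB=4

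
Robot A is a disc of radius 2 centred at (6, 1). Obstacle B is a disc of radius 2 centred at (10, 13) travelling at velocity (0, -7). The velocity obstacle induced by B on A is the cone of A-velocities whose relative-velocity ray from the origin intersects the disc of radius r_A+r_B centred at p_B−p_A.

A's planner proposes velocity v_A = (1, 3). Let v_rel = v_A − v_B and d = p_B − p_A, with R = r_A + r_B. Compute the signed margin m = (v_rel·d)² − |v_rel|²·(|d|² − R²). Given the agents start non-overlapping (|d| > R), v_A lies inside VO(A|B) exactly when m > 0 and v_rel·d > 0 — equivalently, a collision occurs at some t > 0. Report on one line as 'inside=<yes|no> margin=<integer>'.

d = (4, 12),  |d|² = 160;  R = 2+2 = 4,  c = 160−4² = 144
v_rel = (1, 10),  |v_rel|² = 101;  v_rel·d = (1)·(4) + (10)·(12) = 124
101·t² − 248·t + 144 = 0  ⇒  m = 124² − 101·144 = 832
m = 832 > 0,  v_rel·d = 124 > 0  ⇒  inside

inside=yes margin=832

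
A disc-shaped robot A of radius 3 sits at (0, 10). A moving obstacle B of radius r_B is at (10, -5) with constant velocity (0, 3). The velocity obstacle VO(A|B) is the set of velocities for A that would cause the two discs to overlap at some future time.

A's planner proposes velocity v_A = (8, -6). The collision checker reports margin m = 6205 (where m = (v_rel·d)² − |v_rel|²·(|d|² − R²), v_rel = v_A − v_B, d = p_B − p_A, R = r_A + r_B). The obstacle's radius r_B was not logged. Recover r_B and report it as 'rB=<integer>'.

m = 6205
d = (10, -15);  v_rel = (8, -9),  |v_rel|² = 145
v_rel×d = (8)·(-15) − (-9)·(10) = -30
since m = R²·145 − (-30)²:  R² = (900 + 6205) / 145 = 49
R = √49 = 7  ⇒  r_B = 7 − 3 = 4

rB=4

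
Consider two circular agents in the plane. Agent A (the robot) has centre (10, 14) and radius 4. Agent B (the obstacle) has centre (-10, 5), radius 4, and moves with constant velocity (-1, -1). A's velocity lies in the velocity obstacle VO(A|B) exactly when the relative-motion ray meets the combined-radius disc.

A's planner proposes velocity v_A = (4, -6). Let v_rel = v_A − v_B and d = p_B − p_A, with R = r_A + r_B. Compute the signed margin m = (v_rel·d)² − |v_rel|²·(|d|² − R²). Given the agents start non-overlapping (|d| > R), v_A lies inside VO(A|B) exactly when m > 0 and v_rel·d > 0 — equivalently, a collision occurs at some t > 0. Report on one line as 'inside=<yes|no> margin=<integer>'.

d = (-20, -9),  |d|² = 481;  R = 4+4 = 8,  c = 481−8² = 417
v_rel = (5, -5),  |v_rel|² = 50;  v_rel·d = (5)·(-20) + (-5)·(-9) = -55
50·t² + 110·t + 417 = 0  ⇒  m = (-55)² − 50·417 = -17825
m = -17825 < 0,  v_rel·d = -55 < 0  ⇒  outside

inside=no margin=-17825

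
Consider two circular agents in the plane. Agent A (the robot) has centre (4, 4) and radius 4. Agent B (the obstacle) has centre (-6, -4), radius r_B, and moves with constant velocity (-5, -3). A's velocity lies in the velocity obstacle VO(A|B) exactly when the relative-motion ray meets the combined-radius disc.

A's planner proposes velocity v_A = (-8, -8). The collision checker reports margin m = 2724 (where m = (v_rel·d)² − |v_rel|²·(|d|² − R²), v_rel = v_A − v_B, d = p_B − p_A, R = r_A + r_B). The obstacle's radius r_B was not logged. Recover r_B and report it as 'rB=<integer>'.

m = 2724
d = (-10, -8);  v_rel = (-3, -5),  |v_rel|² = 34
v_rel×d = (-3)·(-8) − (-5)·(-10) = -26
since m = R²·34 − (-26)²:  R² = (676 + 2724) / 34 = 100
R = √100 = 10  ⇒  r_B = 10 − 4 = 6

rB=6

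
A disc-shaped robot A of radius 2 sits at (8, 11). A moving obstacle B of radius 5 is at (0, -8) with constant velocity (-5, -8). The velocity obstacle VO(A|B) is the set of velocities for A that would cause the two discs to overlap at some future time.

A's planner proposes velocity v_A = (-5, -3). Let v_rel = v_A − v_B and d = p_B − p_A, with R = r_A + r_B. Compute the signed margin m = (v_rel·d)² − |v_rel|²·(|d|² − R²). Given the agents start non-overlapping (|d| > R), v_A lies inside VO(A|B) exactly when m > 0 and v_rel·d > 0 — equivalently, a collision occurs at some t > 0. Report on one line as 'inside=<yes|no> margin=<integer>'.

d = (-8, -19),  |d|² = 425;  R = 2+5 = 7,  c = 425−7² = 376
v_rel = (0, 5),  |v_rel|² = 25;  v_rel·d = (0)·(-8) + (5)·(-19) = -95
25·t² + 190·t + 376 = 0  ⇒  m = (-95)² − 25·376 = -375
m = -375 < 0,  v_rel·d = -95 < 0  ⇒  outside

inside=no margin=-375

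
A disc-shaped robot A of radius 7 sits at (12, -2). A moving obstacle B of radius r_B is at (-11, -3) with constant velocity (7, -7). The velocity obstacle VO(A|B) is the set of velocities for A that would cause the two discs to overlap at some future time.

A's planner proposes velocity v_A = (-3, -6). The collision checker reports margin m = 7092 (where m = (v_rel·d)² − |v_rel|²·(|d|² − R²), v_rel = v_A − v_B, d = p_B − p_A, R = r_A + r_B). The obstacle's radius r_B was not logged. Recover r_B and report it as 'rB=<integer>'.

m = 7092
d = (-23, -1);  v_rel = (-10, 1),  |v_rel|² = 101
v_rel×d = (-10)·(-1) − (1)·(-23) = 33
since m = R²·101 − 33²:  R² = (1089 + 7092) / 101 = 81
R = √81 = 9  ⇒  r_B = 9 − 7 = 2

rB=2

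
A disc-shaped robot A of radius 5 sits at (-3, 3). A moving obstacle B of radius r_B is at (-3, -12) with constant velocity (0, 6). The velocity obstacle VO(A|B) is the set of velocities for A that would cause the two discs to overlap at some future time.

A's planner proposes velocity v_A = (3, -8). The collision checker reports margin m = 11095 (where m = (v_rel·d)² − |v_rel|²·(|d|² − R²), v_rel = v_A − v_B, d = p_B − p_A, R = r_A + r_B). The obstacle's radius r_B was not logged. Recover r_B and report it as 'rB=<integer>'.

m = 11095
d = (0, -15);  v_rel = (3, -14),  |v_rel|² = 205
v_rel×d = (3)·(-15) − (-14)·(0) = -45
since m = R²·205 − (-45)²:  R² = (2025 + 11095) / 205 = 64
R = √64 = 8  ⇒  r_B = 8 − 5 = 3

rB=3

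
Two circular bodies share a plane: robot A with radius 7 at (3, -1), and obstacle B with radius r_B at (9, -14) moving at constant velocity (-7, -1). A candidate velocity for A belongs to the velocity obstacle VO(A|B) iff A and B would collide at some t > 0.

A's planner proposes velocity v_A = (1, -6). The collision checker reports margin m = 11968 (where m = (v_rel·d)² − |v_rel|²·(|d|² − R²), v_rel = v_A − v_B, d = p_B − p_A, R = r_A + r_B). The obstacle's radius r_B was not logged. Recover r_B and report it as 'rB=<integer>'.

m = 11968
d = (6, -13);  v_rel = (8, -5),  |v_rel|² = 89
v_rel×d = (8)·(-13) − (-5)·(6) = -74
since m = R²·89 − (-74)²:  R² = (5476 + 11968) / 89 = 196
R = √196 = 14  ⇒  r_B = 14 − 7 = 7

rB=7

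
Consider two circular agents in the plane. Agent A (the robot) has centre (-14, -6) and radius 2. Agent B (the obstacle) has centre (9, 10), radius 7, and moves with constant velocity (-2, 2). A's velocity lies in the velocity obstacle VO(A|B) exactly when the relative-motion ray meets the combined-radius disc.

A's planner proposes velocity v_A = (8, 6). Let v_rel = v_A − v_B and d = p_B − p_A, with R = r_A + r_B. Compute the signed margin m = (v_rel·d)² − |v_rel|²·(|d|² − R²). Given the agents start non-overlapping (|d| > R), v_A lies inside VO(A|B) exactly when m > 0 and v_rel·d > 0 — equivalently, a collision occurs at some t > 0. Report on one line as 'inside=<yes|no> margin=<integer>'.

d = (23, 16),  |d|² = 785;  R = 2+7 = 9,  c = 785−9² = 704
v_rel = (10, 4),  |v_rel|² = 116;  v_rel·d = (10)·(23) + (4)·(16) = 294
116·t² − 588·t + 704 = 0  ⇒  m = 294² − 116·704 = 4772
m = 4772 > 0,  v_rel·d = 294 > 0  ⇒  inside

inside=yes margin=4772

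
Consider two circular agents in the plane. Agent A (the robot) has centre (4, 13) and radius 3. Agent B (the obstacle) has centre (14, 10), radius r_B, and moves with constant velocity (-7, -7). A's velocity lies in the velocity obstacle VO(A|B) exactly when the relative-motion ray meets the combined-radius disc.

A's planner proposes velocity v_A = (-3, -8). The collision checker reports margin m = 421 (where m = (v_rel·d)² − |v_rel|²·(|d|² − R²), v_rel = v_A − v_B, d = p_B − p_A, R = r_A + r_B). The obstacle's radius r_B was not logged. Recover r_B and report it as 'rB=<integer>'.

m = 421
d = (10, -3);  v_rel = (4, -1),  |v_rel|² = 17
v_rel×d = (4)·(-3) − (-1)·(10) = -2
since m = R²·17 − (-2)²:  R² = (4 + 421) / 17 = 25
R = √25 = 5  ⇒  r_B = 5 − 3 = 2

rB=2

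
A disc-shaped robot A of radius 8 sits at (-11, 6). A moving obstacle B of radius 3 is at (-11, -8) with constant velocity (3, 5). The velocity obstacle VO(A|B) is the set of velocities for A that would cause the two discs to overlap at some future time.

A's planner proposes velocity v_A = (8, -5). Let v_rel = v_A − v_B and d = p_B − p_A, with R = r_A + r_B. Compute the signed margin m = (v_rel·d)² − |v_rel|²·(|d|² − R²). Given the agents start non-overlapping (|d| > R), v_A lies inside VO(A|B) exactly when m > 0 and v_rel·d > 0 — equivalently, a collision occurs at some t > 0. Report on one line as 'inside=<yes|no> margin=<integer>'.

d = (0, -14),  |d|² = 196;  R = 8+3 = 11,  c = 196−11² = 75
v_rel = (5, -10),  |v_rel|² = 125;  v_rel·d = (5)·(0) + (-10)·(-14) = 140
125·t² − 280·t + 75 = 0  ⇒  m = 140² − 125·75 = 10225
m = 10225 > 0,  v_rel·d = 140 > 0  ⇒  inside

inside=yes margin=10225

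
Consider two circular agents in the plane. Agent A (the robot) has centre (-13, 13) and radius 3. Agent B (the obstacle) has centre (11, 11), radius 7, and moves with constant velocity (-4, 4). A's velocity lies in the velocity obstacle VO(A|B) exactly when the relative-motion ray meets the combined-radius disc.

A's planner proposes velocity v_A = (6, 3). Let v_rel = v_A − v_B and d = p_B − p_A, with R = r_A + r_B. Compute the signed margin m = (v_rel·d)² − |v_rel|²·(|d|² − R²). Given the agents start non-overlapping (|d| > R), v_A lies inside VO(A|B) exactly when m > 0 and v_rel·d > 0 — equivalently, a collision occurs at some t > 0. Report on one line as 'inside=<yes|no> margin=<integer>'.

d = (24, -2),  |d|² = 580;  R = 3+7 = 10,  c = 580−10² = 480
v_rel = (10, -1),  |v_rel|² = 101;  v_rel·d = (10)·(24) + (-1)·(-2) = 242
101·t² − 484·t + 480 = 0  ⇒  m = 242² − 101·480 = 10084
m = 10084 > 0,  v_rel·d = 242 > 0  ⇒  inside

inside=yes margin=10084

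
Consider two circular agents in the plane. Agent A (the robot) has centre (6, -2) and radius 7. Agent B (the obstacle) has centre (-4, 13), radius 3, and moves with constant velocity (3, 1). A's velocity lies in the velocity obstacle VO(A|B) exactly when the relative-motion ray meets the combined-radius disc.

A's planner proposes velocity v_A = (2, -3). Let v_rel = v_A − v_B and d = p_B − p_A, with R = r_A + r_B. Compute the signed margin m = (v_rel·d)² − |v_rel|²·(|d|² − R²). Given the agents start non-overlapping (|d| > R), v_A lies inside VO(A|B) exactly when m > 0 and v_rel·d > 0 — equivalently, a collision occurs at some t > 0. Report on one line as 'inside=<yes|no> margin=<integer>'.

d = (-10, 15),  |d|² = 325;  R = 7+3 = 10,  c = 325−10² = 225
v_rel = (-1, -4),  |v_rel|² = 17;  v_rel·d = (-1)·(-10) + (-4)·(15) = -50
17·t² + 100·t + 225 = 0  ⇒  m = (-50)² − 17·225 = -1325
m = -1325 < 0,  v_rel·d = -50 < 0  ⇒  outside

inside=no margin=-1325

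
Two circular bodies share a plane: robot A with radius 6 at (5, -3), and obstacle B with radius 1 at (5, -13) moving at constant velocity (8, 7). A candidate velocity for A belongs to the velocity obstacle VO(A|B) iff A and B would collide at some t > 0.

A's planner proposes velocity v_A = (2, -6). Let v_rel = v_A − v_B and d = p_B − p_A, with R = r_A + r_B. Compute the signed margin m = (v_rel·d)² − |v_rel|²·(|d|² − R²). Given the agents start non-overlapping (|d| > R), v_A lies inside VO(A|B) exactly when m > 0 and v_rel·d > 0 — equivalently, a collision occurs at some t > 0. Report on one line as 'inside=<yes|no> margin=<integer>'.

d = (0, -10),  |d|² = 100;  R = 6+1 = 7,  c = 100−7² = 51
v_rel = (-6, -13),  |v_rel|² = 205;  v_rel·d = (-6)·(0) + (-13)·(-10) = 130
205·t² − 260·t + 51 = 0  ⇒  m = 130² − 205·51 = 6445
m = 6445 > 0,  v_rel·d = 130 > 0  ⇒  inside

inside=yes margin=6445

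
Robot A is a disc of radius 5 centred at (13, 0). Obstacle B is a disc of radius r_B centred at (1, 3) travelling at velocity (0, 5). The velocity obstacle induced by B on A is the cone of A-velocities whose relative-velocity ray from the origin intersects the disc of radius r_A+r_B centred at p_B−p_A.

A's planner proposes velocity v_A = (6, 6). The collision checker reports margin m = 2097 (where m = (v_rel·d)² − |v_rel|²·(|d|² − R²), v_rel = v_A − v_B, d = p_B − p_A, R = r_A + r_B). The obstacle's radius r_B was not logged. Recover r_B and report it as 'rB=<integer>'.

m = 2097
d = (-12, 3);  v_rel = (6, 1),  |v_rel|² = 37
v_rel×d = (6)·(3) − (1)·(-12) = 30
since m = R²·37 − 30²:  R² = (900 + 2097) / 37 = 81
R = √81 = 9  ⇒  r_B = 9 − 5 = 4

rB=4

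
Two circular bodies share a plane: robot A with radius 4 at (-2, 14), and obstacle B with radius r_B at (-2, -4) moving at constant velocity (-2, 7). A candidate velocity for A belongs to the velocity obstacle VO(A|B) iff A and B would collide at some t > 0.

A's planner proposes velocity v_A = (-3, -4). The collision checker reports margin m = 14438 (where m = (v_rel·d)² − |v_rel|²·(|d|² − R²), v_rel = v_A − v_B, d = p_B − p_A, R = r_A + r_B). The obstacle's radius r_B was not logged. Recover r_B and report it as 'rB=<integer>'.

m = 14438
d = (0, -18);  v_rel = (-1, -11),  |v_rel|² = 122
v_rel×d = (-1)·(-18) − (-11)·(0) = 18
since m = R²·122 − 18²:  R² = (324 + 14438) / 122 = 121
R = √121 = 11  ⇒  r_B = 11 − 4 = 7

rB=7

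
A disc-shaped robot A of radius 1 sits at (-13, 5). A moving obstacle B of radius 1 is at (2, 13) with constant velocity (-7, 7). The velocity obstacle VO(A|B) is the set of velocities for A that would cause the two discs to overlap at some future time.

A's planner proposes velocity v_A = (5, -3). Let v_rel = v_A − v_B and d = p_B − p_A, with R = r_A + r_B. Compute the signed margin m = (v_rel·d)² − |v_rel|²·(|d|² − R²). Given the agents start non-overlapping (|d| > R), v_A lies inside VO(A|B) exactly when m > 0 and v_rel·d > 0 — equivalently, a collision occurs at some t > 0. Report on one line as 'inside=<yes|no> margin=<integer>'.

d = (15, 8),  |d|² = 289;  R = 1+1 = 2,  c = 289−2² = 285
v_rel = (12, -10),  |v_rel|² = 244;  v_rel·d = (12)·(15) + (-10)·(8) = 100
244·t² − 200·t + 285 = 0  ⇒  m = 100² − 244·285 = -59540
m = -59540 < 0,  v_rel·d = 100 > 0  ⇒  outside

inside=no margin=-59540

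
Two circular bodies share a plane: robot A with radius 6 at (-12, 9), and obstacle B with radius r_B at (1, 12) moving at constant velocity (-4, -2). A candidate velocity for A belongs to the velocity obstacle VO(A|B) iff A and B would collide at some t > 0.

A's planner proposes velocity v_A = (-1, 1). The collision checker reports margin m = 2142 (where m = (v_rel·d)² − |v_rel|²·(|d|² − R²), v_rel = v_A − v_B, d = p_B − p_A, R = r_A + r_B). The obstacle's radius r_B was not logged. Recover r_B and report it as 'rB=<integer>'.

m = 2142
d = (13, 3);  v_rel = (3, 3),  |v_rel|² = 18
v_rel×d = (3)·(3) − (3)·(13) = -30
since m = R²·18 − (-30)²:  R² = (900 + 2142) / 18 = 169
R = √169 = 13  ⇒  r_B = 13 − 6 = 7

rB=7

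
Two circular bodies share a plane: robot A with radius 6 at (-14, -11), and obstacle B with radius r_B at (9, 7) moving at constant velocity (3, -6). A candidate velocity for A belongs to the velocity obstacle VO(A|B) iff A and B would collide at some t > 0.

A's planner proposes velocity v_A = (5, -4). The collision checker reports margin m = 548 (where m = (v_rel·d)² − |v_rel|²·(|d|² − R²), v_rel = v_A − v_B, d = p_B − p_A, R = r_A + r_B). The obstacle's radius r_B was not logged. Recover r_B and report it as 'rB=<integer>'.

m = 548
d = (23, 18);  v_rel = (2, 2),  |v_rel|² = 8
v_rel×d = (2)·(18) − (2)·(23) = -10
since m = R²·8 − (-10)²:  R² = (100 + 548) / 8 = 81
R = √81 = 9  ⇒  r_B = 9 − 6 = 3

rB=3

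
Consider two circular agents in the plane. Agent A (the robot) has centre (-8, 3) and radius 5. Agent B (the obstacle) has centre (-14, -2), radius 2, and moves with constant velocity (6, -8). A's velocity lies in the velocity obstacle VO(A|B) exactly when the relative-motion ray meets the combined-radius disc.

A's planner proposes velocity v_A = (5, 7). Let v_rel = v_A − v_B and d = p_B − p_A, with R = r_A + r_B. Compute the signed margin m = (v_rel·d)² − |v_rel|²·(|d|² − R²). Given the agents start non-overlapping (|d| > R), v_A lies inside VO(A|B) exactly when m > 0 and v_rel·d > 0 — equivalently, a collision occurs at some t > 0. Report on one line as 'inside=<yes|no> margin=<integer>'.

d = (-6, -5),  |d|² = 61;  R = 5+2 = 7,  c = 61−7² = 12
v_rel = (-1, 15),  |v_rel|² = 226;  v_rel·d = (-1)·(-6) + (15)·(-5) = -69
226·t² + 138·t + 12 = 0  ⇒  m = (-69)² − 226·12 = 2049
m = 2049 > 0,  v_rel·d = -69 < 0  ⇒  outside

inside=no margin=2049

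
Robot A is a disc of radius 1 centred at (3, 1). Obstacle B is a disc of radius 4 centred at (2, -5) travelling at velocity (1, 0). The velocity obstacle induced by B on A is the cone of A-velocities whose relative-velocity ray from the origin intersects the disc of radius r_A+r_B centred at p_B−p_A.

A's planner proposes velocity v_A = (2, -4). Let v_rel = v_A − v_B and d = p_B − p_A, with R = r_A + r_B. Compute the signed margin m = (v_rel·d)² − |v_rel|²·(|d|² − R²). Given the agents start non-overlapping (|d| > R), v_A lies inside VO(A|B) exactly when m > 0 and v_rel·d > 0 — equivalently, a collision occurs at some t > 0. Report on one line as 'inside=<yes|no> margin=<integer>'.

d = (-1, -6),  |d|² = 37;  R = 1+4 = 5,  c = 37−5² = 12
v_rel = (1, -4),  |v_rel|² = 17;  v_rel·d = (1)·(-1) + (-4)·(-6) = 23
17·t² − 46·t + 12 = 0  ⇒  m = 23² − 17·12 = 325
m = 325 > 0,  v_rel·d = 23 > 0  ⇒  inside

inside=yes margin=325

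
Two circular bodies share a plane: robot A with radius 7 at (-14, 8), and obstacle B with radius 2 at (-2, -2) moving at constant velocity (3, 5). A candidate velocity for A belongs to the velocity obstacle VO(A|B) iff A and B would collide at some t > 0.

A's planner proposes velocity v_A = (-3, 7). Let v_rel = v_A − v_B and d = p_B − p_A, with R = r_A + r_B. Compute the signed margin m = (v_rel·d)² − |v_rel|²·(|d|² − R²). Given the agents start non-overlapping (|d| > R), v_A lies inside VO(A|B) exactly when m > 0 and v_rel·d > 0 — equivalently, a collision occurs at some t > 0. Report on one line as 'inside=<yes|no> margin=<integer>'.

d = (12, -10),  |d|² = 244;  R = 7+2 = 9,  c = 244−9² = 163
v_rel = (-6, 2),  |v_rel|² = 40;  v_rel·d = (-6)·(12) + (2)·(-10) = -92
40·t² + 184·t + 163 = 0  ⇒  m = (-92)² − 40·163 = 1944
m = 1944 > 0,  v_rel·d = -92 < 0  ⇒  outside

inside=no margin=1944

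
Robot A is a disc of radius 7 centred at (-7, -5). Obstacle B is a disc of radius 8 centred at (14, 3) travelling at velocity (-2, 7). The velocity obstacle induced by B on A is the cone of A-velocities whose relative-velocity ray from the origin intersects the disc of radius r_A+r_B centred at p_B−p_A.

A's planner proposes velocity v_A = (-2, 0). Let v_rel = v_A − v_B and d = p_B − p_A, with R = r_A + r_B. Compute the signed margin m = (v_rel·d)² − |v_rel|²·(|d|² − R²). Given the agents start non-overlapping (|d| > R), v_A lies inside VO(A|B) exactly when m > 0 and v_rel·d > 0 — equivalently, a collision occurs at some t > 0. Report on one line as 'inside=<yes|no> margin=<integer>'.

d = (21, 8),  |d|² = 505;  R = 7+8 = 15,  c = 505−15² = 280
v_rel = (0, -7),  |v_rel|² = 49;  v_rel·d = (0)·(21) + (-7)·(8) = -56
49·t² + 112·t + 280 = 0  ⇒  m = (-56)² − 49·280 = -10584
m = -10584 < 0,  v_rel·d = -56 < 0  ⇒  outside

inside=no margin=-10584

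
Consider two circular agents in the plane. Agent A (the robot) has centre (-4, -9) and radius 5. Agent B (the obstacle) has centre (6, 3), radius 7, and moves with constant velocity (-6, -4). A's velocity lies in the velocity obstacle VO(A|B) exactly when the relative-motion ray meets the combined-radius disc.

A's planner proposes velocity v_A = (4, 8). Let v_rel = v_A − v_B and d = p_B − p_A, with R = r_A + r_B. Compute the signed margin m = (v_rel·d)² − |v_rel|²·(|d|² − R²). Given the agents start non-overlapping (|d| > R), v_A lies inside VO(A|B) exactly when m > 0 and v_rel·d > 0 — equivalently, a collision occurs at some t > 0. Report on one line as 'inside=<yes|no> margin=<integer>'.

d = (10, 12),  |d|² = 244;  R = 5+7 = 12,  c = 244−12² = 100
v_rel = (10, 12),  |v_rel|² = 244;  v_rel·d = (10)·(10) + (12)·(12) = 244
244·t² − 488·t + 100 = 0  ⇒  m = 244² − 244·100 = 35136
m = 35136 > 0,  v_rel·d = 244 > 0  ⇒  inside

inside=yes margin=35136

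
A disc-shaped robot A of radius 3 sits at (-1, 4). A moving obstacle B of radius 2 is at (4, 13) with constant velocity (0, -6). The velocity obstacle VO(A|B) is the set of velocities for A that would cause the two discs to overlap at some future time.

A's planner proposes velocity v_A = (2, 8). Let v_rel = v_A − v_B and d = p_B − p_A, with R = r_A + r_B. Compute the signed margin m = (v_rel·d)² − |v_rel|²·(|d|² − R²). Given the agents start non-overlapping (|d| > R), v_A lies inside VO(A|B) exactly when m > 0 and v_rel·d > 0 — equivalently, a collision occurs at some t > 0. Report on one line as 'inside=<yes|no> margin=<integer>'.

d = (5, 9),  |d|² = 106;  R = 3+2 = 5,  c = 106−5² = 81
v_rel = (2, 14),  |v_rel|² = 200;  v_rel·d = (2)·(5) + (14)·(9) = 136
200·t² − 272·t + 81 = 0  ⇒  m = 136² − 200·81 = 2296
m = 2296 > 0,  v_rel·d = 136 > 0  ⇒  inside

inside=yes margin=2296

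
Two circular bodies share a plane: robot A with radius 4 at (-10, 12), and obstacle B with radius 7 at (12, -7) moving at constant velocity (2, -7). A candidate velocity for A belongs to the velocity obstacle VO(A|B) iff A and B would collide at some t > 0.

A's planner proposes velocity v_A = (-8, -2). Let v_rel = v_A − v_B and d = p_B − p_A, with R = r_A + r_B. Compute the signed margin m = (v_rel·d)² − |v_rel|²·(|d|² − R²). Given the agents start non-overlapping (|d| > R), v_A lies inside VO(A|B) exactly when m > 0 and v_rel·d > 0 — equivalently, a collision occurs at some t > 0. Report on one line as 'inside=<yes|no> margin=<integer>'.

d = (22, -19),  |d|² = 845;  R = 4+7 = 11,  c = 845−11² = 724
v_rel = (-10, 5),  |v_rel|² = 125;  v_rel·d = (-10)·(22) + (5)·(-19) = -315
125·t² + 630·t + 724 = 0  ⇒  m = (-315)² − 125·724 = 8725
m = 8725 > 0,  v_rel·d = -315 < 0  ⇒  outside

inside=no margin=8725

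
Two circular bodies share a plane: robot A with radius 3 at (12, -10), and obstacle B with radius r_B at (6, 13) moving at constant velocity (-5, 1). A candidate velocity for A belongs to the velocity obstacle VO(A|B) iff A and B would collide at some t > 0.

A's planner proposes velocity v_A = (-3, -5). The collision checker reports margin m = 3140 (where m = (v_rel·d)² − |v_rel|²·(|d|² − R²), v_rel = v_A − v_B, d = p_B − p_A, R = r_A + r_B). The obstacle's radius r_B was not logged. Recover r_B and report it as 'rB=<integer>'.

m = 3140
d = (-6, 23);  v_rel = (2, -6),  |v_rel|² = 40
v_rel×d = (2)·(23) − (-6)·(-6) = 10
since m = R²·40 − 10²:  R² = (100 + 3140) / 40 = 81
R = √81 = 9  ⇒  r_B = 9 − 3 = 6

rB=6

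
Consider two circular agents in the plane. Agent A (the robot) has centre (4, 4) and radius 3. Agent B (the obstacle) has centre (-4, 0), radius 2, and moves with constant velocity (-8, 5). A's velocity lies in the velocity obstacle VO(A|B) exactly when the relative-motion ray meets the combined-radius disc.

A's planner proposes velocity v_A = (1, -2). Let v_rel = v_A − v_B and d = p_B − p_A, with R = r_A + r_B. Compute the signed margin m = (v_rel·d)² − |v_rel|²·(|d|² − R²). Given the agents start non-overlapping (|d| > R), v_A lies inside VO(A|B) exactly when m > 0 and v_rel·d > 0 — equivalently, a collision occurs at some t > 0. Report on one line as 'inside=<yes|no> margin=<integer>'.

d = (-8, -4),  |d|² = 80;  R = 3+2 = 5,  c = 80−5² = 55
v_rel = (9, -7),  |v_rel|² = 130;  v_rel·d = (9)·(-8) + (-7)·(-4) = -44
130·t² + 88·t + 55 = 0  ⇒  m = (-44)² − 130·55 = -5214
m = -5214 < 0,  v_rel·d = -44 < 0  ⇒  outside

inside=no margin=-5214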